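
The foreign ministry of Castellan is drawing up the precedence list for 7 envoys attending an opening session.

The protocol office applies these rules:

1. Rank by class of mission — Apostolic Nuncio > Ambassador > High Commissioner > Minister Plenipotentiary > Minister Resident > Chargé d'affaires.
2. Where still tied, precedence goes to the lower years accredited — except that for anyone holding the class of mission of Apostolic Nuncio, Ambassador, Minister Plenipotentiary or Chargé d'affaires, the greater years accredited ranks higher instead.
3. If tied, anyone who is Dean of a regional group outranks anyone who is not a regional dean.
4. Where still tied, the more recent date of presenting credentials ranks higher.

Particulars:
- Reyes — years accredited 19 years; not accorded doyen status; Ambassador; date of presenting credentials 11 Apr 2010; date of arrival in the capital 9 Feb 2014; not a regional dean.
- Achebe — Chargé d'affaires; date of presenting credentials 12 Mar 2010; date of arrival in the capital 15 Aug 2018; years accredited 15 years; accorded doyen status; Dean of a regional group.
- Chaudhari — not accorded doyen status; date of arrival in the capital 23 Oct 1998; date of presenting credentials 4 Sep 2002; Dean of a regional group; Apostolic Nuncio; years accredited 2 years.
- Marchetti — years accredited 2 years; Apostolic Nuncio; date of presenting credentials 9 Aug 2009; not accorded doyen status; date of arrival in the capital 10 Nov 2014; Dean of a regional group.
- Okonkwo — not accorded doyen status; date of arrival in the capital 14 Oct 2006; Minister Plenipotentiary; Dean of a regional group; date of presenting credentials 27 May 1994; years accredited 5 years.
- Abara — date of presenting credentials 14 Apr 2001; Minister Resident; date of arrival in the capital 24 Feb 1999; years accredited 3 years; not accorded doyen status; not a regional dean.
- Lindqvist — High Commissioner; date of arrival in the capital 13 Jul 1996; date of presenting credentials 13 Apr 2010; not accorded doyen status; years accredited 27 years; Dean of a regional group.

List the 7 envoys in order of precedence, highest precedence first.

Marchetti, Chaudhari, Reyes, Lindqvist, Okonkwo, Abara, Achebe

By class of mission: Marchetti and Chaudhari (Apostolic Nuncio); then Reyes (Ambassador); then Lindqvist (High Commissioner); then Okonkwo (Minister Plenipotentiary); then Abara (Minister Resident); then Achebe (Chargé d'affaires).
Marchetti and Chaudhari both have years accredited 2 years, so the next rule applies.
Marchetti and Chaudhari are each Dean of a regional group, so the next rule applies.
Among Marchetti and Chaudhari, by date of presenting credentials (later first): Marchetti (9 Aug 2009) before Chaudhari (4 Sep 2002).
Full order: Marchetti, Chaudhari, Reyes, Lindqvist, Okonkwo, Abara, Achebe.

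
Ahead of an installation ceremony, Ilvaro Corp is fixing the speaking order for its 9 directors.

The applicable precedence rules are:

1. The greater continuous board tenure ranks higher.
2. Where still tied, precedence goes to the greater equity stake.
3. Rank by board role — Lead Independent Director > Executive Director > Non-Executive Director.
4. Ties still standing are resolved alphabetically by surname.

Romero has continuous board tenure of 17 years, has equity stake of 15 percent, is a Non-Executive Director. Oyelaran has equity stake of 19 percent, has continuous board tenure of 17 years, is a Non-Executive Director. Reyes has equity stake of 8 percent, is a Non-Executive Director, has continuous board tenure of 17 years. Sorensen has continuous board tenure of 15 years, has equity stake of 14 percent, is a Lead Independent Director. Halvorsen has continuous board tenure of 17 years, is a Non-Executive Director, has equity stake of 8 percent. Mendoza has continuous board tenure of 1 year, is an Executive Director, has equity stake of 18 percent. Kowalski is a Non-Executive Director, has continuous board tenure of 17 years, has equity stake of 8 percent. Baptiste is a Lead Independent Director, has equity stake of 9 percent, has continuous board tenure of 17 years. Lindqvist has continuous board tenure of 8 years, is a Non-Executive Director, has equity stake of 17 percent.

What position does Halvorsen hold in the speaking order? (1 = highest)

4

By continuous board tenure (higher first): Oyelaran, Romero, Baptiste, Halvorsen, Kowalski and Reyes (each 17 years); then Sorensen (15 years); then Lindqvist (8 years); then Mendoza (1 year).
Among Oyelaran, Romero, Baptiste, Halvorsen, Kowalski and Reyes, by equity stake (higher first): Oyelaran (19 percent) before Romero (15 percent) before Baptiste (9 percent) before Halvorsen, Kowalski and Reyes (8 percent).
Halvorsen, Kowalski and Reyes are each Non-Executive Director, so the next rule applies.
Among Halvorsen, Kowalski and Reyes, alphabetically by surname: Halvorsen before Kowalski before Reyes.
Order: Oyelaran, Romero, Baptiste, Halvorsen, Kowalski, Reyes, Sorensen, Lindqvist, Mendoza. So position 4.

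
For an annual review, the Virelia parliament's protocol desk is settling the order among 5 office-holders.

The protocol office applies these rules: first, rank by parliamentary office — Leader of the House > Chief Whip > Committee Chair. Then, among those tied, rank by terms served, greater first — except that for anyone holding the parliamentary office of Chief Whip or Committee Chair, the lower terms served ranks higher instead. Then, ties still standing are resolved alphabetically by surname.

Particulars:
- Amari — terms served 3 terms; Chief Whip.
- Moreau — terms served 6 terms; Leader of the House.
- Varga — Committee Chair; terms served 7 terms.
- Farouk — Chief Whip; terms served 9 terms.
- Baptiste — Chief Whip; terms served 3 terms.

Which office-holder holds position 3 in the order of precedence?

Baptiste

By parliamentary office: Moreau (Leader of the House); then Amari, Baptiste and Farouk (Chief Whip); then Varga (Committee Chair).
Among Amari, Baptiste and Farouk, by terms served (lower first) (reversed rule for this group): Amari and Baptiste (3 terms) before Farouk (9 terms).
Among Amari and Baptiste, alphabetically by surname: Amari before Baptiste.
Order: Moreau, Amari, Baptiste, Farouk, Varga.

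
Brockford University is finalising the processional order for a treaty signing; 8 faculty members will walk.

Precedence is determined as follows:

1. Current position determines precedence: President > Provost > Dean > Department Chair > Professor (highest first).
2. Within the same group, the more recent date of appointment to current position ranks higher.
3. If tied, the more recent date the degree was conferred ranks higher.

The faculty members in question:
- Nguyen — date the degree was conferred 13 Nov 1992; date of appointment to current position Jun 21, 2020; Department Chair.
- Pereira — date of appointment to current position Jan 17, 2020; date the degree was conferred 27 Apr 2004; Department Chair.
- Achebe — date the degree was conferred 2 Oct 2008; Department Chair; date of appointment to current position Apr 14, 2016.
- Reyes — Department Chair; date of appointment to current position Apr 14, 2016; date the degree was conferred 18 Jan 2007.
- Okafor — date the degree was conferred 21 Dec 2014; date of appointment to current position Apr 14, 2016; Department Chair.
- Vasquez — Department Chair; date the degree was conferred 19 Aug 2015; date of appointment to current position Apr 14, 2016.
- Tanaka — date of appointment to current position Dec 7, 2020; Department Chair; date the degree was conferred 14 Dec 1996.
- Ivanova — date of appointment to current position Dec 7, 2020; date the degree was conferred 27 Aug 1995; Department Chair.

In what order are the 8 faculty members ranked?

By current position: Tanaka, Ivanova, Nguyen, Pereira, Vasquez, Okafor, Achebe and Reyes (Department Chair).
Among Tanaka, Ivanova, Nguyen, Pereira, Vasquez, Okafor, Achebe and Reyes, by date of appointment to current position (later first): Tanaka and Ivanova (Dec 7, 2020) before Nguyen (Jun 21, 2020) before Pereira (Jan 17, 2020) before Vasquez, Okafor, Achebe and Reyes (Apr 14, 2016).
Among Tanaka and Ivanova, by date the degree was conferred (later first): Tanaka (14 Dec 1996) before Ivanova (27 Aug 1995).
Among Vasquez, Okafor, Achebe and Reyes, by date the degree was conferred (later first): Vasquez (19 Aug 2015) before Okafor (21 Dec 2014) before Achebe (2 Oct 2008) before Reyes (18 Jan 2007).
Full order: Tanaka, Ivanova, Nguyen, Pereira, Vasquez, Okafor, Achebe, Reyes.

Tanaka, Ivanova, Nguyen, Pereira, Vasquez, Okafor, Achebe, Reyes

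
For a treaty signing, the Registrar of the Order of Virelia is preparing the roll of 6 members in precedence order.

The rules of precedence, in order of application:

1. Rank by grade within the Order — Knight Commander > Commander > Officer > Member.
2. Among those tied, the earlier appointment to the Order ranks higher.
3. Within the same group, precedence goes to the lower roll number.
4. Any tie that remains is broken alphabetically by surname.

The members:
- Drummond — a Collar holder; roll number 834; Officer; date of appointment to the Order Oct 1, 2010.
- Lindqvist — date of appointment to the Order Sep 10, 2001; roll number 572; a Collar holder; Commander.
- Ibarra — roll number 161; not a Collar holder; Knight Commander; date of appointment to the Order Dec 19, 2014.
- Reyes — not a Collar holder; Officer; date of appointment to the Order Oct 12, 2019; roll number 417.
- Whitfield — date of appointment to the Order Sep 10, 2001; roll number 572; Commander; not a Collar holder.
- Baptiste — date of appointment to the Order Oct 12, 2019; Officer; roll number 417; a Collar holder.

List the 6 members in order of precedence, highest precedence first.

Ibarra, Lindqvist, Whitfield, Drummond, Baptiste, Reyes

By grade within the Order: Ibarra (Knight Commander); then Lindqvist and Whitfield (Commander); then Drummond, Baptiste and Reyes (Officer).
Lindqvist and Whitfield both have date of appointment to the Order Sep 10, 2001, so the next rule applies.
Lindqvist and Whitfield both have roll number 572, so the next rule applies.
Among Lindqvist and Whitfield, alphabetically by surname: Lindqvist before Whitfield.
Among Drummond, Baptiste and Reyes, by date of appointment to the Order (earlier first): Drummond (Oct 1, 2010) before Baptiste and Reyes (Oct 12, 2019).
Baptiste and Reyes both have roll number 417, so the next rule applies.
Among Baptiste and Reyes, alphabetically by surname: Baptiste before Reyes.
Full order: Ibarra, Lindqvist, Whitfield, Drummond, Baptiste, Reyes.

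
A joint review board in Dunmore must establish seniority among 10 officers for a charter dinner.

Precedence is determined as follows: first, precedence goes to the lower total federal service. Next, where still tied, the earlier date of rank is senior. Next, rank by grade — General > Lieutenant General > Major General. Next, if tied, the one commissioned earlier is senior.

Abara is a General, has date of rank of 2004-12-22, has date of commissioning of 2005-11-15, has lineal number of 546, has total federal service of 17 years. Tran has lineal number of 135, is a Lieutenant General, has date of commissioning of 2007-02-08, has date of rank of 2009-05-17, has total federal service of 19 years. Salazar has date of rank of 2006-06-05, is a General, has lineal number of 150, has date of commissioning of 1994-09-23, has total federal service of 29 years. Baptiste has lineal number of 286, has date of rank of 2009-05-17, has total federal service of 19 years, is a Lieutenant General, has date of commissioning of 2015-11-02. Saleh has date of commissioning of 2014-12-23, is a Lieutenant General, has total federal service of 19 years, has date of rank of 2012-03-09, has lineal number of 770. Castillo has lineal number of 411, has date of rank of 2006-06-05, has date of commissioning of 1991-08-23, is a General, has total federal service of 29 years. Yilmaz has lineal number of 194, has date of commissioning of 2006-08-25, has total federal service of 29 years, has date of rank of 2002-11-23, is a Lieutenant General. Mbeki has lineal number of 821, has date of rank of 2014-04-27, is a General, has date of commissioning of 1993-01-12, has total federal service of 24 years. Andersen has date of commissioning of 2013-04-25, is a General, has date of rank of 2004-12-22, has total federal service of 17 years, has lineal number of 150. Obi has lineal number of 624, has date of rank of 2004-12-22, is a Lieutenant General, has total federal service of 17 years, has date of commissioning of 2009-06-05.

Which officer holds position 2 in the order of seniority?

Andersen

By total federal service (lower first): Abara, Andersen and Obi (each 17 years); then Tran, Baptiste and Saleh (each 19 years); then Mbeki (24 years); then Yilmaz, Castillo and Salazar (each 29 years).
Abara, Andersen and Obi all have date of rank 2004-12-22, so the next rule applies.
Among Abara, Andersen and Obi, by grade: Abara and Andersen (General) before Obi (Lieutenant General).
Among Abara and Andersen, by date of commissioning (earlier first): Abara (2005-11-15) before Andersen (2013-04-25).
Among Tran, Baptiste and Saleh, by date of rank (earlier first): Tran and Baptiste (2009-05-17) before Saleh (2012-03-09).
Tran and Baptiste are each Lieutenant General, so the next rule applies.
Among Tran and Baptiste, by date of commissioning (earlier first): Tran (2007-02-08) before Baptiste (2015-11-02).
Among Yilmaz, Castillo and Salazar, by date of rank (earlier first): Yilmaz (2002-11-23) before Castillo and Salazar (2006-06-05).
Castillo and Salazar are each General, so the next rule applies.
Among Castillo and Salazar, by date of commissioning (earlier first): Castillo (1991-08-23) before Salazar (1994-09-23).
Order: Abara, Andersen, Obi, Tran, Baptiste, Saleh, Mbeki, Yilmaz, Castillo, Salazar.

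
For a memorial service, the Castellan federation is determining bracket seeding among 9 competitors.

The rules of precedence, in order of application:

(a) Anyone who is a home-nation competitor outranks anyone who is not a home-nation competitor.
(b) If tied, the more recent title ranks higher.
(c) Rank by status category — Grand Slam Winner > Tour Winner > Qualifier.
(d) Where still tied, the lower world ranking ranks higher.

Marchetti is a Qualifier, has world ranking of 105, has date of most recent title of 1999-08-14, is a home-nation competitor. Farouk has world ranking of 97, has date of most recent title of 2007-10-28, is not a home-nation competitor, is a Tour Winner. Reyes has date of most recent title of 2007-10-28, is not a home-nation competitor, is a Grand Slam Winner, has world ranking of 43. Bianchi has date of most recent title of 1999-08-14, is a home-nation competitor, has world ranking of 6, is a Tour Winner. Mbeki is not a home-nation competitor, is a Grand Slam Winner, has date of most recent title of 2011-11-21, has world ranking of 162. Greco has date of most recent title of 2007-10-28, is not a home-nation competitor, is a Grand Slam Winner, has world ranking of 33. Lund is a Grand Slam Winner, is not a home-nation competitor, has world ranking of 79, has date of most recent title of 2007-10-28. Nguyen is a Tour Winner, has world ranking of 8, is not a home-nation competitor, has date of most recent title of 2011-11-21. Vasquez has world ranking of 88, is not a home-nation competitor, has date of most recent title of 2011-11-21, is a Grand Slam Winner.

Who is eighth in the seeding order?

Lund

By the first rule: Bianchi and Marchetti (both a home-nation competitor); then Vasquez, Mbeki, Nguyen, Greco, Reyes, Lund and Farouk (each not a home-nation competitor).
Bianchi and Marchetti both have date of most recent title 1999-08-14, so the next rule applies.
Among Bianchi and Marchetti, by status category: Bianchi (Tour Winner) before Marchetti (Qualifier).
Among Vasquez, Mbeki, Nguyen, Greco, Reyes, Lund and Farouk, by date of most recent title (later first): Vasquez, Mbeki and Nguyen (2011-11-21) before Greco, Reyes, Lund and Farouk (2007-10-28).
Among Vasquez, Mbeki and Nguyen, by status category: Vasquez and Mbeki (Grand Slam Winner) before Nguyen (Tour Winner).
Among Vasquez and Mbeki, by world ranking (lower first): Vasquez (88) before Mbeki (162).
Among Greco, Reyes, Lund and Farouk, by status category: Greco, Reyes and Lund (Grand Slam Winner) before Farouk (Tour Winner).
Among Greco, Reyes and Lund, by world ranking (lower first): Greco (33) before Reyes (43) before Lund (79).
Order: Bianchi, Marchetti, Vasquez, Mbeki, Nguyen, Greco, Reyes, Lund, Farouk.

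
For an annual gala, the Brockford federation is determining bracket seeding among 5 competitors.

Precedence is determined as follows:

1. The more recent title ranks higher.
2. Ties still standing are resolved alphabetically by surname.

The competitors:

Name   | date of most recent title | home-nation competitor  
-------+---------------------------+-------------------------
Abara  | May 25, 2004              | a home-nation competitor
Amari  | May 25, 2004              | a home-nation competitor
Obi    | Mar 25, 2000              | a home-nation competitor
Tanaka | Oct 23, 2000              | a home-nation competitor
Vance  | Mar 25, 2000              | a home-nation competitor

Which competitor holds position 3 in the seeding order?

Tanaka

By date of most recent title (later first): Abara and Amari (both May 25, 2004); then Tanaka (Oct 23, 2000); then Obi and Vance (both Mar 25, 2000).
Among Abara and Amari, alphabetically by surname: Abara before Amari.
Among Obi and Vance, alphabetically by surname: Obi before Vance.
Order: Abara, Amari, Tanaka, Obi, Vance.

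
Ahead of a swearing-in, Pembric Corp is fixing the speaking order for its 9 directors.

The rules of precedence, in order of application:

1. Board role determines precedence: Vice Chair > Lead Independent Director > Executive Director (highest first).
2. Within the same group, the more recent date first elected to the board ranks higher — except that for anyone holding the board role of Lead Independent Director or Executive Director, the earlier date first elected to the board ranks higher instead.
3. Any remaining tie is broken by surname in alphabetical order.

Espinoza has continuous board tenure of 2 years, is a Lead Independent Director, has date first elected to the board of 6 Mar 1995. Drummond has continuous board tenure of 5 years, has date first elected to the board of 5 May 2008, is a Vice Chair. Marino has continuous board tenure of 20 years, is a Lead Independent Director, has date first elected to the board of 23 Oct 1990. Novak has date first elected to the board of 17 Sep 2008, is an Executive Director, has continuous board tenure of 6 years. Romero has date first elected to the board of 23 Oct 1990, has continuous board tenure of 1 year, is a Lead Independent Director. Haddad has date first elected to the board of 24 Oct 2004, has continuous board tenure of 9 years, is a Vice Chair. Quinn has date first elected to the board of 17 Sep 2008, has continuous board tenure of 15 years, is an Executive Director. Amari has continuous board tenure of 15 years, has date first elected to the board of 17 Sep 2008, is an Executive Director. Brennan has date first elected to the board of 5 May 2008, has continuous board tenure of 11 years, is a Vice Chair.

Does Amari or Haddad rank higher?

By board role: Brennan, Drummond and Haddad (Vice Chair); then Marino, Romero and Espinoza (Lead Independent Director); then Amari, Novak and Quinn (Executive Director).
Among Brennan, Drummond and Haddad, by date first elected to the board (later first): Brennan and Drummond (5 May 2008) before Haddad (24 Oct 2004).
Among Brennan and Drummond, alphabetically by surname: Brennan before Drummond.
Among Marino, Romero and Espinoza, by date first elected to the board (earlier first) (reversed rule for this group): Marino and Romero (23 Oct 1990) before Espinoza (6 Mar 1995).
Among Marino and Romero, alphabetically by surname: Marino before Romero.
Amari, Novak and Quinn all have date first elected to the board 17 Sep 2008, so the next rule applies.
Among Amari, Novak and Quinn, alphabetically by surname: Amari before Novak before Quinn.
So Haddad takes precedence.

Haddad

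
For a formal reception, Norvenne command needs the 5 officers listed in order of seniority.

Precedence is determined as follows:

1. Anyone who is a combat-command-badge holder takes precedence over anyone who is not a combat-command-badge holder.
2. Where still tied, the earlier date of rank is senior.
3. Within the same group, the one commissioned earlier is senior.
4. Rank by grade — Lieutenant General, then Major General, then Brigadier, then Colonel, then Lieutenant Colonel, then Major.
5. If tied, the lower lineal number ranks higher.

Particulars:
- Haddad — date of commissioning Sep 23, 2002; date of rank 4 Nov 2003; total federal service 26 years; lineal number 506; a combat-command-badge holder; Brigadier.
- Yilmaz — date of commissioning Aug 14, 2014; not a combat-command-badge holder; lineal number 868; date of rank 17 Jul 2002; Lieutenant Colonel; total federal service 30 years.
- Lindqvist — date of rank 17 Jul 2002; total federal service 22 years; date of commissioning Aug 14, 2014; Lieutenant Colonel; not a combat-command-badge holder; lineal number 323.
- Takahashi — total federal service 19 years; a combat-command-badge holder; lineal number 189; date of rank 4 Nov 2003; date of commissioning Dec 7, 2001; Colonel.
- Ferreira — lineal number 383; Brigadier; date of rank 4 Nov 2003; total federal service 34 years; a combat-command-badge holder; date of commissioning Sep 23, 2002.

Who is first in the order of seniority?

Takahashi

By the first rule: Takahashi, Ferreira and Haddad (each a combat-command-badge holder); then Lindqvist and Yilmaz (both not a combat-command-badge holder).
Takahashi, Ferreira and Haddad all have date of rank 4 Nov 2003, so the next rule applies.
Among Takahashi, Ferreira and Haddad, by date of commissioning (earlier first): Takahashi (Dec 7, 2001) before Ferreira and Haddad (Sep 23, 2002).
Ferreira and Haddad are each Brigadier, so the next rule applies.
Among Ferreira and Haddad, by lineal number (lower first): Ferreira (383) before Haddad (506).
Lindqvist and Yilmaz both have date of rank 17 Jul 2002, so the next rule applies.
Lindqvist and Yilmaz both have date of commissioning Aug 14, 2014, so the next rule applies.
Lindqvist and Yilmaz are each Lieutenant Colonel, so the next rule applies.
Among Lindqvist and Yilmaz, by lineal number (lower first): Lindqvist (323) before Yilmaz (868).
Order: Takahashi, Ferreira, Haddad, Lindqvist, Yilmaz.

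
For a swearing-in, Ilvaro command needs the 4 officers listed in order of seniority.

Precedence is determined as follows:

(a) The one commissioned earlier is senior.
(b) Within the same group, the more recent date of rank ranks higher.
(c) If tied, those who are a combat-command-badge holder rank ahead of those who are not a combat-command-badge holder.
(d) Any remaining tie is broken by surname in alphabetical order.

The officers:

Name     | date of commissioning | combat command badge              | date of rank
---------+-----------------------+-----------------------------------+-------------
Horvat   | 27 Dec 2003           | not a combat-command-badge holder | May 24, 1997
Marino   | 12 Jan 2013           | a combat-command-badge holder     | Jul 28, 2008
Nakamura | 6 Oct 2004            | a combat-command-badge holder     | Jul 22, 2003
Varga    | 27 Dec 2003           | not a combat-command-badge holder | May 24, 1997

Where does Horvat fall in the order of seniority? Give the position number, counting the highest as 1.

By date of commissioning (earlier first): Horvat and Varga (both 27 Dec 2003); then Nakamura (6 Oct 2004); then Marino (12 Jan 2013).
Horvat and Varga both have date of rank May 24, 1997, so the next rule applies.
Horvat and Varga are each not a combat-command-badge holder, so the next rule applies.
Among Horvat and Varga, alphabetically by surname: Horvat before Varga.
Order: Horvat, Varga, Nakamura, Marino. So position 1.

1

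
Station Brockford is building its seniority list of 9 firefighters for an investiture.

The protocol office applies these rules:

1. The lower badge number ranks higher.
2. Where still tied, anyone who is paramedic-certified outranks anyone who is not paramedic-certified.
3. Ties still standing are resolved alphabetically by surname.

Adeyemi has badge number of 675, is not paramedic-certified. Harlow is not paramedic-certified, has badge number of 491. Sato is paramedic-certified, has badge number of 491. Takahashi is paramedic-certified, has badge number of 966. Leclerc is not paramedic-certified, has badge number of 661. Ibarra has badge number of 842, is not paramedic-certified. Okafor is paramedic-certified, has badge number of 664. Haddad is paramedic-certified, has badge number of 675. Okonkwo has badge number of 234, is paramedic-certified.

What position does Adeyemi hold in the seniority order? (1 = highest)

7

By badge number (lower first): Okonkwo (234); then Sato and Harlow (both 491); then Leclerc (661); then Okafor (664); then Haddad and Adeyemi (both 675); then Ibarra (842); then Takahashi (966).
Among Sato and Harlow, paramedic-certified before not paramedic-certified: Sato (paramedic-certified) before Harlow (not paramedic-certified).
Among Haddad and Adeyemi, paramedic-certified before not paramedic-certified: Haddad (paramedic-certified) before Adeyemi (not paramedic-certified).
Order: Okonkwo, Sato, Harlow, Leclerc, Okafor, Haddad, Adeyemi, Ibarra, Takahashi. So position 7.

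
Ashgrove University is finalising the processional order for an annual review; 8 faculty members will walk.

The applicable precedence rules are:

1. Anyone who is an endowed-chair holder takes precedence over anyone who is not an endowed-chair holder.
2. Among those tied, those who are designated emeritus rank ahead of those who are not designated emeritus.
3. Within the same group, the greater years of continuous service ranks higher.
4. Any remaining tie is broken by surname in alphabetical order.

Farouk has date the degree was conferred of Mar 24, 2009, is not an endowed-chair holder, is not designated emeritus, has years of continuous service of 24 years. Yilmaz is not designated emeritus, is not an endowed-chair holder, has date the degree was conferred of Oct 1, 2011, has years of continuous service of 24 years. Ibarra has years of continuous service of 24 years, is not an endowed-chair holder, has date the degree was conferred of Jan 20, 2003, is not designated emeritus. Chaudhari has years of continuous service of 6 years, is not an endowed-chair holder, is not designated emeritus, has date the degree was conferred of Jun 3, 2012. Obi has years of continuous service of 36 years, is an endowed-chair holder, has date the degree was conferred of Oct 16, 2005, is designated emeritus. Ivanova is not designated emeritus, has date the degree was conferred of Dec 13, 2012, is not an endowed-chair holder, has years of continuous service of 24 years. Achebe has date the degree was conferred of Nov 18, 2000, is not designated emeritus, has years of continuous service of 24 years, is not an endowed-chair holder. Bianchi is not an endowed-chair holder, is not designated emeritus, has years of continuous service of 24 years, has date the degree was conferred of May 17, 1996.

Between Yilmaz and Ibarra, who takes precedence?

Ibarra

By the first rule: Obi (an endowed-chair holder); then Achebe, Bianchi, Farouk, Ibarra, Ivanova, Yilmaz and Chaudhari (each not an endowed-chair holder).
Achebe, Bianchi, Farouk, Ibarra, Ivanova, Yilmaz and Chaudhari are each not designated emeritus, so the next rule applies.
Among Achebe, Bianchi, Farouk, Ibarra, Ivanova, Yilmaz and Chaudhari, by years of continuous service (higher first): Achebe, Bianchi, Farouk, Ibarra, Ivanova and Yilmaz (24 years) before Chaudhari (6 years).
Among Achebe, Bianchi, Farouk, Ibarra, Ivanova and Yilmaz, alphabetically by surname: Achebe before Bianchi before Farouk before Ibarra before Ivanova before Yilmaz.
So Ibarra takes precedence.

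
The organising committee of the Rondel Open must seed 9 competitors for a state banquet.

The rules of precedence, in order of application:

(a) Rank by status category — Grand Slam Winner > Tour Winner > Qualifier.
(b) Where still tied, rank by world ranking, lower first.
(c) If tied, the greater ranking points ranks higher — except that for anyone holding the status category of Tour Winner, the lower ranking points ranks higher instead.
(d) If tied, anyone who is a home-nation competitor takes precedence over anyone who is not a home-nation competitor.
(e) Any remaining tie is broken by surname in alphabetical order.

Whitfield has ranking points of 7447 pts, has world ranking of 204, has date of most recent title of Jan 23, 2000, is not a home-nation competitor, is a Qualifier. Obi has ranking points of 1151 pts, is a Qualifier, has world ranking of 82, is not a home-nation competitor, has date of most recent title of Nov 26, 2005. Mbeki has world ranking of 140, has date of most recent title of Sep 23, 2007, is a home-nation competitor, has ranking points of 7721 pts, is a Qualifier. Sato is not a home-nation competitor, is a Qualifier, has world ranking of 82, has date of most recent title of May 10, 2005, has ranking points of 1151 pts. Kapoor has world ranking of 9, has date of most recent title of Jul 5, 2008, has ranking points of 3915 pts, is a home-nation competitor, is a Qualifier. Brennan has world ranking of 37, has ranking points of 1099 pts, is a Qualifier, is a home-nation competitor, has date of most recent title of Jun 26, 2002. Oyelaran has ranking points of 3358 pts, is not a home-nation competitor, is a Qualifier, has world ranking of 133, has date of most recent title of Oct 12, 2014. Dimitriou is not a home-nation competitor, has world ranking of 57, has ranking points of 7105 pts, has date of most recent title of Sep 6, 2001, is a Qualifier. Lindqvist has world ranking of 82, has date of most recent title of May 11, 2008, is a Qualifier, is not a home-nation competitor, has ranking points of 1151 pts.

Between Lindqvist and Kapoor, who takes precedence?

Kapoor

By status category: Kapoor, Brennan, Dimitriou, Lindqvist, Obi, Sato, Oyelaran, Mbeki and Whitfield (Qualifier).
Among Kapoor, Brennan, Dimitriou, Lindqvist, Obi, Sato, Oyelaran, Mbeki and Whitfield, by world ranking (lower first): Kapoor (9) before Brennan (37) before Dimitriou (57) before Lindqvist, Obi and Sato (82) before Oyelaran (133) before Mbeki (140) before Whitfield (204).
Lindqvist, Obi and Sato all have ranking points 1151 pts, so the next rule applies.
Lindqvist, Obi and Sato are each not a home-nation competitor, so the next rule applies.
Among Lindqvist, Obi and Sato, alphabetically by surname: Lindqvist before Obi before Sato.
So Kapoor takes precedence.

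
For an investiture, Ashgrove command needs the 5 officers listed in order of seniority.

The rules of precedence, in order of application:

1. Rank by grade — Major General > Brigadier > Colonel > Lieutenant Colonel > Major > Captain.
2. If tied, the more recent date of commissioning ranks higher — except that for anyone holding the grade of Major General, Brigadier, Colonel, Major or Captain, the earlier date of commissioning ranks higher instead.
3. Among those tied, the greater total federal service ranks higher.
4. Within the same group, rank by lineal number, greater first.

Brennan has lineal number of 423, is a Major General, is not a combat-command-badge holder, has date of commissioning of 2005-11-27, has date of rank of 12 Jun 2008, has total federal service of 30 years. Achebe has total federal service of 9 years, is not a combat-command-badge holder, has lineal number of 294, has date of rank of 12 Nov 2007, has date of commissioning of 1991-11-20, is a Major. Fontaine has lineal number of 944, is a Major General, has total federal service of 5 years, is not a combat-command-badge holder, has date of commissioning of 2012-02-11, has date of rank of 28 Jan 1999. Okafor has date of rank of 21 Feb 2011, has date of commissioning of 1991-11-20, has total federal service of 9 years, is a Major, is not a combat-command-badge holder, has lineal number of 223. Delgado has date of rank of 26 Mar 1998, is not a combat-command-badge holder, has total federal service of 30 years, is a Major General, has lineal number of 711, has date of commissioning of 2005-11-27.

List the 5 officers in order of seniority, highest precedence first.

By grade: Delgado, Brennan and Fontaine (Major General); then Achebe and Okafor (Major).
Among Delgado, Brennan and Fontaine, by date of commissioning (earlier first) (reversed rule for this group): Delgado and Brennan (2005-11-27) before Fontaine (2012-02-11).
Delgado and Brennan both have total federal service 30 years, so the next rule applies.
Among Delgado and Brennan, by lineal number (higher first): Delgado (711) before Brennan (423).
Achebe and Okafor both have date of commissioning 1991-11-20, so the next rule applies.
Achebe and Okafor both have total federal service 9 years, so the next rule applies.
Among Achebe and Okafor, by lineal number (higher first): Achebe (294) before Okafor (223).
Full order: Delgado, Brennan, Fontaine, Achebe, Okafor.

Delgado, Brennan, Fontaine, Achebe, Okafor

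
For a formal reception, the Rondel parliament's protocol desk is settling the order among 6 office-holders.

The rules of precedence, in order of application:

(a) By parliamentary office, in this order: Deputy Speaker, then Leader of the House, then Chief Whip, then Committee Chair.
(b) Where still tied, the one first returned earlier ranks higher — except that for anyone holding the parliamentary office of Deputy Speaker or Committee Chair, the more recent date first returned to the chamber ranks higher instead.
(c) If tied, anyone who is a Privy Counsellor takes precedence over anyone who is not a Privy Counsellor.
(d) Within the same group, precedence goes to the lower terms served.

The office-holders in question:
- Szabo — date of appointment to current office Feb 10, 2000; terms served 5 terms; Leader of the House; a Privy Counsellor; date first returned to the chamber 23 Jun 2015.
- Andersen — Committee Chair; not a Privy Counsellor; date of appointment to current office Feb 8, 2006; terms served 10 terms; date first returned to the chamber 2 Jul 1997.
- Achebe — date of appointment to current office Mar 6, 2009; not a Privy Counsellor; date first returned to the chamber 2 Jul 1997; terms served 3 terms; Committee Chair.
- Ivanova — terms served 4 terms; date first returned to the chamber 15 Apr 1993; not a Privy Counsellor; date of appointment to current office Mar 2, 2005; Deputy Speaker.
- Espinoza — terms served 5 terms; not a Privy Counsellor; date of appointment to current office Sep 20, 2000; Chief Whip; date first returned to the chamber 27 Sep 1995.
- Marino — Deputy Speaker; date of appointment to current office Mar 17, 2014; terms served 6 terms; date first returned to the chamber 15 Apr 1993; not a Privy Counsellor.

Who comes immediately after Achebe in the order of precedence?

By parliamentary office: Ivanova and Marino (Deputy Speaker); then Szabo (Leader of the House); then Espinoza (Chief Whip); then Achebe and Andersen (Committee Chair).
Ivanova and Marino both have date first returned to the chamber 15 Apr 1993, so the next rule applies.
Ivanova and Marino are each not a Privy Counsellor, so the next rule applies.
Among Ivanova and Marino, by terms served (lower first): Ivanova (4 terms) before Marino (6 terms).
Achebe and Andersen both have date first returned to the chamber 2 Jul 1997, so the next rule applies.
Achebe and Andersen are each not a Privy Counsellor, so the next rule applies.
Among Achebe and Andersen, by terms served (lower first): Achebe (3 terms) before Andersen (10 terms).
Order: Ivanova, Marino, Szabo, Espinoza, Achebe, Andersen.

Andersen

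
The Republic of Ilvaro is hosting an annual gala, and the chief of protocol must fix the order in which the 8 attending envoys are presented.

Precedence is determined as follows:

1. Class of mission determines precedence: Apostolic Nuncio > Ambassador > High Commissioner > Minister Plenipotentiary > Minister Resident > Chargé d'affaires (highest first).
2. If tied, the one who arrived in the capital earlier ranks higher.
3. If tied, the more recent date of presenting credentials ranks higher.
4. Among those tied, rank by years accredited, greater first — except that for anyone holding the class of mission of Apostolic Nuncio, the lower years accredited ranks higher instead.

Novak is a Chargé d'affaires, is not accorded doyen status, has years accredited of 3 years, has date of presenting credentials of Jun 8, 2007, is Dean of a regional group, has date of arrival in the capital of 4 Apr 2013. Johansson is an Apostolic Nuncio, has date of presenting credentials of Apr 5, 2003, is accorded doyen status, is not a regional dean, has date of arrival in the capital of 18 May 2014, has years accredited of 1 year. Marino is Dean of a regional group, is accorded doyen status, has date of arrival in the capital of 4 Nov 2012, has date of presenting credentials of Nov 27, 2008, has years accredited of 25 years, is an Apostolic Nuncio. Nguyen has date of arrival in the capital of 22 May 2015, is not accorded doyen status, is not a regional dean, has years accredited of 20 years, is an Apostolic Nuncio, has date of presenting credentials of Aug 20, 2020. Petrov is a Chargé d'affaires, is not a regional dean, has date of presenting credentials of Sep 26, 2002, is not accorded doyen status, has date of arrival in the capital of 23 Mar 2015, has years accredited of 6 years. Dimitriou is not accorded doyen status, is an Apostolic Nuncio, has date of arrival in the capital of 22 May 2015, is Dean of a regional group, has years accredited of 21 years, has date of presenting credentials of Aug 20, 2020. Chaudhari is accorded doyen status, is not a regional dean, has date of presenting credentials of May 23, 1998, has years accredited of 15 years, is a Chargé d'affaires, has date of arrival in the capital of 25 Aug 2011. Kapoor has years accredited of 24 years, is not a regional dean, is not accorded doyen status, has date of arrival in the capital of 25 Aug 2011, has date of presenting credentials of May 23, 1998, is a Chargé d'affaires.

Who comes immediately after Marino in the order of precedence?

By class of mission: Marino, Johansson, Nguyen and Dimitriou (Apostolic Nuncio); then Kapoor, Chaudhari, Novak and Petrov (Chargé d'affaires).
Among Marino, Johansson, Nguyen and Dimitriou, by date of arrival in the capital (earlier first): Marino (4 Nov 2012) before Johansson (18 May 2014) before Nguyen and Dimitriou (22 May 2015).
Nguyen and Dimitriou both have date of presenting credentials Aug 20, 2020, so the next rule applies.
Among Nguyen and Dimitriou, by years accredited (lower first) (reversed rule for this group): Nguyen (20 years) before Dimitriou (21 years).
Among Kapoor, Chaudhari, Novak and Petrov, by date of arrival in the capital (earlier first): Kapoor and Chaudhari (25 Aug 2011) before Novak (4 Apr 2013) before Petrov (23 Mar 2015).
Kapoor and Chaudhari both have date of presenting credentials May 23, 1998, so the next rule applies.
Among Kapoor and Chaudhari, by years accredited (higher first): Kapoor (24 years) before Chaudhari (15 years).
Order: Marino, Johansson, Nguyen, Dimitriou, Kapoor, Chaudhari, Novak, Petrov.

Johansson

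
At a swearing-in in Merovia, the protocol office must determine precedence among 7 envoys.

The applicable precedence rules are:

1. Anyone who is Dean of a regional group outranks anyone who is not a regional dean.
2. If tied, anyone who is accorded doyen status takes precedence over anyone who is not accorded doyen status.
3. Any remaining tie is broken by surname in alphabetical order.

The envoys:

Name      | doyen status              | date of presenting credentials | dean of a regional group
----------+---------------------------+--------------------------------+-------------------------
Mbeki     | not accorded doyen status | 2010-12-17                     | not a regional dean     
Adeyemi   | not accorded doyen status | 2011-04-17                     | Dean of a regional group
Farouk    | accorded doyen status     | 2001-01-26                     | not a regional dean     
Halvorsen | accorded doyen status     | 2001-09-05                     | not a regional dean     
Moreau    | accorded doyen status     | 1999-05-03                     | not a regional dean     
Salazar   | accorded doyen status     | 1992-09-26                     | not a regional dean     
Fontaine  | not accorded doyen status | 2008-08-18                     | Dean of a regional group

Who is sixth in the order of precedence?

Salazar

By the first rule: Adeyemi and Fontaine (both Dean of a regional group); then Farouk, Halvorsen, Moreau, Salazar and Mbeki (each not a regional dean).
Adeyemi and Fontaine are each not accorded doyen status, so the next rule applies.
Among Adeyemi and Fontaine, alphabetically by surname: Adeyemi before Fontaine.
Among Farouk, Halvorsen, Moreau, Salazar and Mbeki, accorded doyen status before not accorded doyen status: Farouk, Halvorsen, Moreau and Salazar (accorded doyen status) before Mbeki (not accorded doyen status).
Among Farouk, Halvorsen, Moreau and Salazar, alphabetically by surname: Farouk before Halvorsen before Moreau before Salazar.
Order: Adeyemi, Fontaine, Farouk, Halvorsen, Moreau, Salazar, Mbeki.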